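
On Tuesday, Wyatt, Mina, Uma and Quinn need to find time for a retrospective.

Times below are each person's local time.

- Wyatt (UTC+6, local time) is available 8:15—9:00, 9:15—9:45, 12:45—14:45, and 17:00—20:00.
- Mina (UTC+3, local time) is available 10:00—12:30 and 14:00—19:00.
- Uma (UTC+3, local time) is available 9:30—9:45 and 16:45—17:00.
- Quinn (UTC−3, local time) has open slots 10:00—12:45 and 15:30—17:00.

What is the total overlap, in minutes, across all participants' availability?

15 minutes

Wyatt → UTC: 02:15–03:00, 03:15–03:45, 06:45–08:45, 11:00–14:00.
Mina → UTC: 07:00–09:30, 11:00–16:00.
Uma → UTC: 06:30–06:45, 13:45–14:00.
Quinn → UTC: 13:00–15:45, 18:30–20:00.
Wyatt ∩ Mina: 07:00–08:45, 11:00–14:00.
Wyatt ∩ Mina ∩ Uma: 13:45–14:00.
Wyatt ∩ Mina ∩ Uma ∩ Quinn: 13:45–14:00.
Total common minutes: 15.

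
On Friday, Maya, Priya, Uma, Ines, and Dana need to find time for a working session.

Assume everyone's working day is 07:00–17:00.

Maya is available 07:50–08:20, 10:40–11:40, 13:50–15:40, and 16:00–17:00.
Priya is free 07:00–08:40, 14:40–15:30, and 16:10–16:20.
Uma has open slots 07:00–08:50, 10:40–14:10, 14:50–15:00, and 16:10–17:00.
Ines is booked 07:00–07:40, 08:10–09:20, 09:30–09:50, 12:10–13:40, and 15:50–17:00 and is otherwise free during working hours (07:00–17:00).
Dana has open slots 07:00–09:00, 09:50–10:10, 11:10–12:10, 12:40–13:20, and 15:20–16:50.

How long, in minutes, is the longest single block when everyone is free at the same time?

Ines free within 07:00–17:00: 07:40–08:10, 09:20–09:30, 09:50–12:10, 13:40–15:50.
Maya ∩ Priya: 07:50–08:20, 14:40–15:30, 16:10–16:20.
Maya ∩ Priya ∩ Uma: 07:50–08:20, 14:50–15:00, 16:10–16:20.
Maya ∩ Priya ∩ Uma ∩ Ines: 07:50–08:10, 14:50–15:00.
Maya ∩ Priya ∩ Uma ∩ Ines ∩ Dana: 07:50–08:10.
Single common window of 20 minutes.

20 minutes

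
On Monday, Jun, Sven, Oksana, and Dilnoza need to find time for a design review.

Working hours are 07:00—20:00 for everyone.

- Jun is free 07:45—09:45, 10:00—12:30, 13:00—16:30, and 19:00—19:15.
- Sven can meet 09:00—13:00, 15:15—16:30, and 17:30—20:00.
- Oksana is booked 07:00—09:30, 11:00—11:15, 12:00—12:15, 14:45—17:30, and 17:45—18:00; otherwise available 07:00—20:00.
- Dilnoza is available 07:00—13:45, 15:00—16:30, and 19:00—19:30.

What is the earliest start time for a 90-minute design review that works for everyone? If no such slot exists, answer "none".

Oksana free within 07:00–20:00: 09:30–11:00, 11:15–12:00, 12:15–14:45, 17:30–17:45, 18:00–20:00.
Jun ∩ Sven: 09:00–09:45, 10:00–12:30, 15:15–16:30, 19:00–19:15.
Jun ∩ Sven ∩ Oksana: 09:30–09:45, 10:00–11:00, 11:15–12:00, 12:15–12:30, 19:00–19:15.
Jun ∩ Sven ∩ Oksana ∩ Dilnoza: 09:30–09:45, 10:00–11:00, 11:15–12:00, 12:15–12:30, 19:00–19:15.
Windows ≥ 90 min: (none).

none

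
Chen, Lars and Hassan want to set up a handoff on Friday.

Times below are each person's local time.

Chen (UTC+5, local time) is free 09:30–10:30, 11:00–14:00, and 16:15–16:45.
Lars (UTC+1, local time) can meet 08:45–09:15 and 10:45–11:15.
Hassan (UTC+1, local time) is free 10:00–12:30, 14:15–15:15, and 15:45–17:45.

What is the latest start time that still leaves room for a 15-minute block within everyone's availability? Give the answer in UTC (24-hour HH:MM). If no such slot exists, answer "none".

Chen → UTC: 04:30–05:30, 06:00–09:00, 11:15–11:45.
Lars → UTC: 07:45–08:15, 09:45–10:15.
Hassan → UTC: 09:00–11:30, 13:15–14:15, 14:45–16:45.
Chen ∩ Lars: 07:45–08:15.
Chen ∩ Lars ∩ Hassan: (none).
Windows ≥ 15 min: (none).

none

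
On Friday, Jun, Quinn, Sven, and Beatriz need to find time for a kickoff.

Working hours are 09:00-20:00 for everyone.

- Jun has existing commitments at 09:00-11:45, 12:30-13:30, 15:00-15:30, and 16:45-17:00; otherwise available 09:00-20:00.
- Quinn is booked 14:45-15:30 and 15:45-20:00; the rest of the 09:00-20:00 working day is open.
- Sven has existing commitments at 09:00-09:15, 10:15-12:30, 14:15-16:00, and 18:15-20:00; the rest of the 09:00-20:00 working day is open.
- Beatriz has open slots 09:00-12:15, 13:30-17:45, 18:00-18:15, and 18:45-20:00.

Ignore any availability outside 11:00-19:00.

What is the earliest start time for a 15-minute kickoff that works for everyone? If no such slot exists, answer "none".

13:30

Jun free within 09:00–20:00: 11:45–12:30, 13:30–15:00, 15:30–16:45, 17:00–20:00.
Quinn free within 09:00–20:00: 09:00–14:45, 15:30–15:45.
Sven free within 09:00–20:00: 09:15–10:15, 12:30–14:15, 16:00–18:15.
Jun ∩ Quinn: 11:45–12:30, 13:30–14:45, 15:30–15:45.
Jun ∩ Quinn ∩ Sven: 13:30–14:15.
Jun ∩ Quinn ∩ Sven ∩ Beatriz: 13:30–14:15.
Restricted to 11:00–19:00: 13:30–14:15.
Windows ≥ 15 min: 13:30–14:15.
Earliest such window starts at 13:30.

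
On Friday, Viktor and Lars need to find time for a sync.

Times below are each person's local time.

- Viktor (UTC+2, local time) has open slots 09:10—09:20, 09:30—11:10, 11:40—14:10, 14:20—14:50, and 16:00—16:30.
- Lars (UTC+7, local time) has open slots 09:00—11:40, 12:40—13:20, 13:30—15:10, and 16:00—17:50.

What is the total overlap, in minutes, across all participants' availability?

Viktor → UTC: 07:10–07:20, 07:30–09:10, 09:40–12:10, 12:20–12:50, 14:00–14:30.
Lars → UTC: 02:00–04:40, 05:40–06:20, 06:30–08:10, 09:00–10:50.
Viktor ∩ Lars: 07:10–07:20, 07:30–08:10, 09:00–09:10, 09:40–10:50.
Total common minutes: 10 + 40 + 10 + 70 = 130.

130 minutes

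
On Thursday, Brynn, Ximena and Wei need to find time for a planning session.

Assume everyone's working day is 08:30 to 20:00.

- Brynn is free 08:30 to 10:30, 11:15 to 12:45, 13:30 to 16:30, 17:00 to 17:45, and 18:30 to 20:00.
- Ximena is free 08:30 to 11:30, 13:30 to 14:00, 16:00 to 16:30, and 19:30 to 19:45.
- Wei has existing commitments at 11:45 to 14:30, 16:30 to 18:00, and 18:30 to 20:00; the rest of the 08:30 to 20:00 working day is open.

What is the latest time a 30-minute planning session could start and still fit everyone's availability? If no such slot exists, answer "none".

16:00

Wei free within 08:30–20:00: 08:30–11:45, 14:30–16:30, 18:00–18:30.
Brynn ∩ Ximena: 08:30–10:30, 11:15–11:30, 13:30–14:00, 16:00–16:30, 19:30–19:45.
Brynn ∩ Ximena ∩ Wei: 08:30–10:30, 11:15–11:30, 16:00–16:30.
Windows ≥ 30 min: 08:30–10:30, 16:00–16:30.
Latest start in the last window 16:00–16:30 is 16:30 − 30 min = 16:00.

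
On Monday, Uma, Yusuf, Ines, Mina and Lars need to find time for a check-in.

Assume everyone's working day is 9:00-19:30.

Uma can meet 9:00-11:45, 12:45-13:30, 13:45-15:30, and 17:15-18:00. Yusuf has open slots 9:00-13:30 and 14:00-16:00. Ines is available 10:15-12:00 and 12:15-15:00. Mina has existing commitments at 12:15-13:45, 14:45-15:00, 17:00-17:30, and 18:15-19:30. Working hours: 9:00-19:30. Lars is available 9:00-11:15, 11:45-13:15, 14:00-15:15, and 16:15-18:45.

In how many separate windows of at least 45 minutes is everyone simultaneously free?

2

Mina free within 09:00–19:30: 09:00–12:15, 13:45–14:45, 15:00–17:00, 17:30–18:15.
Uma ∩ Yusuf: 09:00–11:45, 12:45–13:30, 14:00–15:30.
Uma ∩ Yusuf ∩ Ines: 10:15–11:45, 12:45–13:30, 14:00–15:00.
Uma ∩ Yusuf ∩ Ines ∩ Mina: 10:15–11:45, 14:00–14:45.
Uma ∩ Yusuf ∩ Ines ∩ Mina ∩ Lars: 10:15–11:15, 14:00–14:45.
Windows ≥ 45 min: 10:15–11:15, 14:00–14:45.
That's 2 windows.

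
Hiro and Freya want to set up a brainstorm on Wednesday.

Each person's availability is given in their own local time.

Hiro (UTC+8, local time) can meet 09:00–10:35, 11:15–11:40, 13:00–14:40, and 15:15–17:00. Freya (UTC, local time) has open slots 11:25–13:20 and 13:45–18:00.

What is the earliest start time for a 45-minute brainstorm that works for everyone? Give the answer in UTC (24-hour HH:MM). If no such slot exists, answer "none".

none

Hiro → UTC: 01:00–02:35, 03:15–03:40, 05:00–06:40, 07:15–09:00.
Freya → UTC: 11:25–13:20, 13:45–18:00.
Hiro ∩ Freya: (none).
Windows ≥ 45 min: (none).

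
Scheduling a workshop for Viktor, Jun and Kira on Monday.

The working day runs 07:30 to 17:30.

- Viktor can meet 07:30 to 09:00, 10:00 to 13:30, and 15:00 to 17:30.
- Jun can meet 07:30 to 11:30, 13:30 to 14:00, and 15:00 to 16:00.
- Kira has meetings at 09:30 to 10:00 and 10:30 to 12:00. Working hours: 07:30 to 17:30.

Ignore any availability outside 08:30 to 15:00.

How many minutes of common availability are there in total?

60 minutes

Kira free within 07:30–17:30: 07:30–09:30, 10:00–10:30, 12:00–17:30.
Viktor ∩ Jun: 07:30–09:00, 10:00–11:30, 15:00–16:00.
Viktor ∩ Jun ∩ Kira: 07:30–09:00, 10:00–10:30, 15:00–16:00.
Restricted to 08:30–15:00: 08:30–09:00, 10:00–10:30.
Total common minutes: 30 + 30 = 60.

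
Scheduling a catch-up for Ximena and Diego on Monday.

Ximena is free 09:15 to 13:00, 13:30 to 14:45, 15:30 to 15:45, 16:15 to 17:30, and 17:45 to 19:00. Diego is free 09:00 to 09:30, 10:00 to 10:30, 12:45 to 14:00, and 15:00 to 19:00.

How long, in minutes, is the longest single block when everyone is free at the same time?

Ximena ∩ Diego: 09:15–09:30, 10:00–10:30, 12:45–13:00, 13:30–14:00, 15:30–15:45, 16:15–17:30, 17:45–19:00.
Common window lengths: 15, 30, 15, 30, 15, 75, 75 min; longest is 75.

75 minutes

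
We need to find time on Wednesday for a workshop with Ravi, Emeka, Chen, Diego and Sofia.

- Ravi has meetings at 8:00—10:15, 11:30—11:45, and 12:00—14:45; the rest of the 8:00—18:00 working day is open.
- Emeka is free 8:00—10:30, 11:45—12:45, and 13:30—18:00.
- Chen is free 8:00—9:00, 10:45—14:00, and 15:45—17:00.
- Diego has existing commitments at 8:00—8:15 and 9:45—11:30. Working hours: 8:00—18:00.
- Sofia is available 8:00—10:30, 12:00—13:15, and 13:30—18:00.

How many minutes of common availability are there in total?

75 minutes

Ravi free within 08:00–18:00: 10:15–11:30, 11:45–12:00, 14:45–18:00.
Diego free within 08:00–18:00: 08:15–09:45, 11:30–18:00.
Ravi ∩ Emeka: 10:15–10:30, 11:45–12:00, 14:45–18:00.
Ravi ∩ Emeka ∩ Chen: 11:45–12:00, 15:45–17:00.
Ravi ∩ Emeka ∩ Chen ∩ Diego: 11:45–12:00, 15:45–17:00.
Ravi ∩ Emeka ∩ Chen ∩ Diego ∩ Sofia: 15:45–17:00.
Total common minutes: 75.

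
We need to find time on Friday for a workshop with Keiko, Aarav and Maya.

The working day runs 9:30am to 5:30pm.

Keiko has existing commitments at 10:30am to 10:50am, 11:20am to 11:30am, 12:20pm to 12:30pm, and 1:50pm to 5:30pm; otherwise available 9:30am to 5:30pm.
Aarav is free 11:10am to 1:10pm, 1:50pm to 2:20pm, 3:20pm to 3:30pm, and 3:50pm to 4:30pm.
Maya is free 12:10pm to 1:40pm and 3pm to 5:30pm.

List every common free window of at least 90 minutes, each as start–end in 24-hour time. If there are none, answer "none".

Keiko free within 09:30–17:30: 09:30–10:30, 10:50–11:20, 11:30–12:20, 12:30–13:50.
Keiko ∩ Aarav: 11:10–11:20, 11:30–12:20, 12:30–13:10.
Keiko ∩ Aarav ∩ Maya: 12:10–12:20, 12:30–13:10.
Windows ≥ 90 min: (none).

none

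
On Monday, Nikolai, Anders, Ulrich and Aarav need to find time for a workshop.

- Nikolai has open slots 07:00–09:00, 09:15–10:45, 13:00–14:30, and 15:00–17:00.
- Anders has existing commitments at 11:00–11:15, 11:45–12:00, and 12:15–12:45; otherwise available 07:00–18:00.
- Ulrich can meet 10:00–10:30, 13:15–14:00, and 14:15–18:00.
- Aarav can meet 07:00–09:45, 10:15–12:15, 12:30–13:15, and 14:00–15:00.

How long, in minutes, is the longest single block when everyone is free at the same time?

15 minutes

Anders free within 07:00–18:00: 07:00–11:00, 11:15–11:45, 12:00–12:15, 12:45–18:00.
Nikolai ∩ Anders: 07:00–09:00, 09:15–10:45, 13:00–14:30, 15:00–17:00.
Nikolai ∩ Anders ∩ Ulrich: 10:00–10:30, 13:15–14:00, 14:15–14:30, 15:00–17:00.
Nikolai ∩ Anders ∩ Ulrich ∩ Aarav: 10:15–10:30, 14:15–14:30.
Common window lengths: 15, 15 min; longest is 15.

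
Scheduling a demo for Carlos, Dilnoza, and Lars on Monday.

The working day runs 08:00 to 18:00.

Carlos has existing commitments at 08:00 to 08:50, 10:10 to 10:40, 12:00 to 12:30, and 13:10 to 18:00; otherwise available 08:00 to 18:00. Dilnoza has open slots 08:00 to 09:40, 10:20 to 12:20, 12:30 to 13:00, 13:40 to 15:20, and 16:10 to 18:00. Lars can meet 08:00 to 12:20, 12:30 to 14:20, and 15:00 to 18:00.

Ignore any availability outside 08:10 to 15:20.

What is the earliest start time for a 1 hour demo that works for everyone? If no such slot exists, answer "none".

Carlos free within 08:00–18:00: 08:50–10:10, 10:40–12:00, 12:30–13:10.
Carlos ∩ Dilnoza: 08:50–09:40, 10:40–12:00, 12:30–13:00.
Carlos ∩ Dilnoza ∩ Lars: 08:50–09:40, 10:40–12:00, 12:30–13:00.
Restricted to 08:10–15:20: 08:50–09:40, 10:40–12:00, 12:30–13:00.
Windows ≥ 60 min: 10:40–12:00.
Earliest such window starts at 10:40.

10:40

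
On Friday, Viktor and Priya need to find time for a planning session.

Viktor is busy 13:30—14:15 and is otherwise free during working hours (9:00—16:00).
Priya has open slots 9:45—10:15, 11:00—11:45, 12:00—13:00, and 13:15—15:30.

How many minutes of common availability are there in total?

225 minutes

Viktor free within 09:00–16:00: 09:00–13:30, 14:15–16:00.
Viktor ∩ Priya: 09:45–10:15, 11:00–11:45, 12:00–13:00, 13:15–13:30, 14:15–15:30.
Total common minutes: 30 + 45 + 60 + 15 + 75 = 225.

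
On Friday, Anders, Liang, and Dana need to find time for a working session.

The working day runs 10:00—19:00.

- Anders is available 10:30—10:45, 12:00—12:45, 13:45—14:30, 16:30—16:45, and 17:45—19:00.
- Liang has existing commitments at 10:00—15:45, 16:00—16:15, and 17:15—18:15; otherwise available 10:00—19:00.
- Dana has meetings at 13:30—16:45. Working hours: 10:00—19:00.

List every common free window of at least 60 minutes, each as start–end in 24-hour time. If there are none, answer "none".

none

Liang free within 10:00–19:00: 15:45–16:00, 16:15–17:15, 18:15–19:00.
Dana free within 10:00–19:00: 10:00–13:30, 16:45–19:00.
Anders ∩ Liang: 16:30–16:45, 18:15–19:00.
Anders ∩ Liang ∩ Dana: 18:15–19:00.
Windows ≥ 60 min: (none).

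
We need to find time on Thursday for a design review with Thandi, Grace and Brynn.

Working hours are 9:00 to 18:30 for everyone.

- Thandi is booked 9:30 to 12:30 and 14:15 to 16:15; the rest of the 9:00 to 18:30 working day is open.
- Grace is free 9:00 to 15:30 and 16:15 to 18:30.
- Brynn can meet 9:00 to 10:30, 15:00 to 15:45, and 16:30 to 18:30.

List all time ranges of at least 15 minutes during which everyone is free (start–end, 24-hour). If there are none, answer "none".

Thandi free within 09:00–18:30: 09:00–09:30, 12:30–14:15, 16:15–18:30.
Thandi ∩ Grace: 09:00–09:30, 12:30–14:15, 16:15–18:30.
Thandi ∩ Grace ∩ Brynn: 09:00–09:30, 16:30–18:30.
Windows ≥ 15 min: 09:00–09:30, 16:30–18:30.

09:00–09:30, 16:30–18:30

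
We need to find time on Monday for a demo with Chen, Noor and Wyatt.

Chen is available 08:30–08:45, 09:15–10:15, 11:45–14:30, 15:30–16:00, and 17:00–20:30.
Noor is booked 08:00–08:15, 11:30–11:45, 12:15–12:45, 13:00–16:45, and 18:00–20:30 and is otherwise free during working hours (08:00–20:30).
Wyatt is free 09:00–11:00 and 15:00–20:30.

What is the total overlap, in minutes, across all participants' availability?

Noor free within 08:00–20:30: 08:15–11:30, 11:45–12:15, 12:45–13:00, 16:45–18:00.
Chen ∩ Noor: 08:30–08:45, 09:15–10:15, 11:45–12:15, 12:45–13:00, 17:00–18:00.
Chen ∩ Noor ∩ Wyatt: 09:15–10:15, 17:00–18:00.
Total common minutes: 60 + 60 = 120.

120 minutes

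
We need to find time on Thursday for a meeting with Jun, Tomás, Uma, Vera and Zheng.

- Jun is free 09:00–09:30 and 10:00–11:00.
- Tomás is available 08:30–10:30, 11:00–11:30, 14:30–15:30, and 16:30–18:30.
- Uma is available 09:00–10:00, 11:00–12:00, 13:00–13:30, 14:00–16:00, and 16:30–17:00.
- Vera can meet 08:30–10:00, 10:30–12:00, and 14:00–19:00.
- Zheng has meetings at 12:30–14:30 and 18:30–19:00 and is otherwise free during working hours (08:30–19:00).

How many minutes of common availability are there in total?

30 minutes

Zheng free within 08:30–19:00: 08:30–12:30, 14:30–18:30.
Jun ∩ Tomás: 09:00–09:30, 10:00–10:30.
Jun ∩ Tomás ∩ Uma: 09:00–09:30.
Jun ∩ Tomás ∩ Uma ∩ Vera: 09:00–09:30.
Jun ∩ Tomás ∩ Uma ∩ Vera ∩ Zheng: 09:00–09:30.
Total common minutes: 30.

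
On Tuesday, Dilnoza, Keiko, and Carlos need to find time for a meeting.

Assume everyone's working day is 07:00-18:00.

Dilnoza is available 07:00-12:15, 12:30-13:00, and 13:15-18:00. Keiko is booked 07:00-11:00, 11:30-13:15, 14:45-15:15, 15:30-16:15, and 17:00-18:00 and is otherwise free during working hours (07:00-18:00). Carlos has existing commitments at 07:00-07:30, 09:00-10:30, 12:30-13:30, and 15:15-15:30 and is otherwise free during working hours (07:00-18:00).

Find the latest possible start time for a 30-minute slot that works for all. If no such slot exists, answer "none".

Keiko free within 07:00–18:00: 11:00–11:30, 13:15–14:45, 15:15–15:30, 16:15–17:00.
Carlos free within 07:00–18:00: 07:30–09:00, 10:30–12:30, 13:30–15:15, 15:30–18:00.
Dilnoza ∩ Keiko: 11:00–11:30, 13:15–14:45, 15:15–15:30, 16:15–17:00.
Dilnoza ∩ Keiko ∩ Carlos: 11:00–11:30, 13:30–14:45, 16:15–17:00.
Windows ≥ 30 min: 11:00–11:30, 13:30–14:45, 16:15–17:00.
Latest start in the last window 16:15–17:00 is 17:00 − 30 min = 16:30.

16:30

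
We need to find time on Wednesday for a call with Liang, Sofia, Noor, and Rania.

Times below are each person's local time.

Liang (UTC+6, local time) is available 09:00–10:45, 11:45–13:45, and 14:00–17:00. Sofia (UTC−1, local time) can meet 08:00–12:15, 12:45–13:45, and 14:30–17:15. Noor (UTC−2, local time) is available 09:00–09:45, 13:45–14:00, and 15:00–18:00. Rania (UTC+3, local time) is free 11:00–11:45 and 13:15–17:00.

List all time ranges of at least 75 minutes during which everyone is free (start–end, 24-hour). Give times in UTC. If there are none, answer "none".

none

Liang → UTC: 03:00–04:45, 05:45–07:45, 08:00–11:00.
Sofia → UTC: 09:00–13:15, 13:45–14:45, 15:30–18:15.
Noor → UTC: 11:00–11:45, 15:45–16:00, 17:00–20:00.
Rania → UTC: 08:00–08:45, 10:15–14:00.
Liang ∩ Sofia: 09:00–11:00.
Liang ∩ Sofia ∩ Noor: (none).
Liang ∩ Sofia ∩ Noor ∩ Rania: (none).
Windows ≥ 75 min: (none).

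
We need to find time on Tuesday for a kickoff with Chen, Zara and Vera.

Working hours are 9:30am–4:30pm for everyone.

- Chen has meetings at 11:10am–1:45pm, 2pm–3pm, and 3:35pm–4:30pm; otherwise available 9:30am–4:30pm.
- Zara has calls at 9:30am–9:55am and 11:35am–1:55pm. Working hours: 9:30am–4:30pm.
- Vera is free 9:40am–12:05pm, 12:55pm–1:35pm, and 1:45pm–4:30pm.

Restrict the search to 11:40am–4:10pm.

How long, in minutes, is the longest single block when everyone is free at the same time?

35 minutes

Chen free within 09:30–16:30: 09:30–11:10, 13:45–14:00, 15:00–15:35.
Zara free within 09:30–16:30: 09:55–11:35, 13:55–16:30.
Chen ∩ Zara: 09:55–11:10, 13:55–14:00, 15:00–15:35.
Chen ∩ Zara ∩ Vera: 09:55–11:10, 13:55–14:00, 15:00–15:35.
Restricted to 11:40–16:10: 13:55–14:00, 15:00–15:35.
Common window lengths: 5, 35 min; longest is 35.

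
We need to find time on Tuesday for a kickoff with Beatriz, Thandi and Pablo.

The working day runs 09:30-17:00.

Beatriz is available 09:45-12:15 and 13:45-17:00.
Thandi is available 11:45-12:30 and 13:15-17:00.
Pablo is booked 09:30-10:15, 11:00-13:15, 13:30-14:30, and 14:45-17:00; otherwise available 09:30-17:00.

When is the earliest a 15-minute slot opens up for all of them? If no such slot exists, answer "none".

14:30

Pablo free within 09:30–17:00: 10:15–11:00, 13:15–13:30, 14:30–14:45.
Beatriz ∩ Thandi: 11:45–12:15, 13:45–17:00.
Beatriz ∩ Thandi ∩ Pablo: 14:30–14:45.
Windows ≥ 15 min: 14:30–14:45.
Earliest such window starts at 14:30.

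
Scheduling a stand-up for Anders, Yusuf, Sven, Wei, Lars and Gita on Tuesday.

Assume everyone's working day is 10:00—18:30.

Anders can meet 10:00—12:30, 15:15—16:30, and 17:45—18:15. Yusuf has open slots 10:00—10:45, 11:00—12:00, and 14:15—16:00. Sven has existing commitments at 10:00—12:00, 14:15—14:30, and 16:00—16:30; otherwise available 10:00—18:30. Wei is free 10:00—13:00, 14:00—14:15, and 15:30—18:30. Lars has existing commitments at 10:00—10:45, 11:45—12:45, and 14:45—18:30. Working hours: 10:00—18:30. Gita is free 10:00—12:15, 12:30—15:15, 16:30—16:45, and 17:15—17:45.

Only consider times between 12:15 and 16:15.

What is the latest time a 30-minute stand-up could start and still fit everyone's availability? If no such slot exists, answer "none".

Sven free within 10:00–18:30: 12:00–14:15, 14:30–16:00, 16:30–18:30.
Lars free within 10:00–18:30: 10:45–11:45, 12:45–14:45.
Anders ∩ Yusuf: 10:00–10:45, 11:00–12:00, 15:15–16:00.
Anders ∩ Yusuf ∩ Sven: 15:15–16:00.
Anders ∩ Yusuf ∩ Sven ∩ Wei: 15:30–16:00.
Anders ∩ Yusuf ∩ Sven ∩ Wei ∩ Lars: (none).
Anders ∩ Yusuf ∩ Sven ∩ Wei ∩ Lars ∩ Gita: (none).
Restricted to 12:15–16:15: (none).
Windows ≥ 30 min: (none).

none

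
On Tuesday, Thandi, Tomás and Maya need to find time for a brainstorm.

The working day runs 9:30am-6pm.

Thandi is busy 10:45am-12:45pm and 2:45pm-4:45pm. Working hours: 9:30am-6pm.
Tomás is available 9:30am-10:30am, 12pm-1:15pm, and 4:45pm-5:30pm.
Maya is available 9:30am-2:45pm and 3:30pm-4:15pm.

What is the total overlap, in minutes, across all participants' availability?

90 minutes

Thandi free within 09:30–18:00: 09:30–10:45, 12:45–14:45, 16:45–18:00.
Thandi ∩ Tomás: 09:30–10:30, 12:45–13:15, 16:45–17:30.
Thandi ∩ Tomás ∩ Maya: 09:30–10:30, 12:45–13:15.
Total common minutes: 60 + 30 = 90.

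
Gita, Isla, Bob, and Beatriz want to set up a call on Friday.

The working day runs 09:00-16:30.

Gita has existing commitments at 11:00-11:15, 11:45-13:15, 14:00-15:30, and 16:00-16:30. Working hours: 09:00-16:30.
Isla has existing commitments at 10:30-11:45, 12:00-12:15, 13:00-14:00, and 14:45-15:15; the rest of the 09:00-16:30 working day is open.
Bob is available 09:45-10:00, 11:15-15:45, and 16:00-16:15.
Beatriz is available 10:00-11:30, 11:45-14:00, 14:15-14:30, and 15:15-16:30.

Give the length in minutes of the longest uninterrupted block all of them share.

15 minutes

Gita free within 09:00–16:30: 09:00–11:00, 11:15–11:45, 13:15–14:00, 15:30–16:00.
Isla free within 09:00–16:30: 09:00–10:30, 11:45–12:00, 12:15–13:00, 14:00–14:45, 15:15–16:30.
Gita ∩ Isla: 09:00–10:30, 15:30–16:00.
Gita ∩ Isla ∩ Bob: 09:45–10:00, 15:30–15:45.
Gita ∩ Isla ∩ Bob ∩ Beatriz: 15:30–15:45.
Single common window of 15 minutes.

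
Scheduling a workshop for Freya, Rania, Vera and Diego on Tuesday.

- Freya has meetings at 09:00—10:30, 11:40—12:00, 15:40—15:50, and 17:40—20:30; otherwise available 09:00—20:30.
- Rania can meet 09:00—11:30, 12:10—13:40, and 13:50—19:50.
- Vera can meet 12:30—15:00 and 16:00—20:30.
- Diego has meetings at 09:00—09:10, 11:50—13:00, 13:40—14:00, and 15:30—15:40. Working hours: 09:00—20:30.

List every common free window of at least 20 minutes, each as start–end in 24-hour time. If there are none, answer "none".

Freya free within 09:00–20:30: 10:30–11:40, 12:00–15:40, 15:50–17:40.
Diego free within 09:00–20:30: 09:10–11:50, 13:00–13:40, 14:00–15:30, 15:40–20:30.
Freya ∩ Rania: 10:30–11:30, 12:10–13:40, 13:50–15:40, 15:50–17:40.
Freya ∩ Rania ∩ Vera: 12:30–13:40, 13:50–15:00, 16:00–17:40.
Freya ∩ Rania ∩ Vera ∩ Diego: 13:00–13:40, 14:00–15:00, 16:00–17:40.
Windows ≥ 20 min: 13:00–13:40, 14:00–15:00, 16:00–17:40.

13:00–13:40, 14:00–15:00, 16:00–17:40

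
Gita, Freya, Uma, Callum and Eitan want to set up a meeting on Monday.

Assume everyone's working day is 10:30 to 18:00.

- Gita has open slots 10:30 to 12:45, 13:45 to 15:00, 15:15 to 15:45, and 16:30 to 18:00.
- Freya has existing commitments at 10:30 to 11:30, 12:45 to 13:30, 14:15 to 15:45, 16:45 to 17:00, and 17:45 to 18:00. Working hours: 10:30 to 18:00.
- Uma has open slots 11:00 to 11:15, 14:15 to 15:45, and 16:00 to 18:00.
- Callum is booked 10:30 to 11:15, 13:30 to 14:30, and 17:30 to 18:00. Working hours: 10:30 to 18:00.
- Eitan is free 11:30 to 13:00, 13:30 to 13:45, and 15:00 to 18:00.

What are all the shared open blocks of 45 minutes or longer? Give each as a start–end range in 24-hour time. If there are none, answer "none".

none

Freya free within 10:30–18:00: 11:30–12:45, 13:30–14:15, 15:45–16:45, 17:00–17:45.
Callum free within 10:30–18:00: 11:15–13:30, 14:30–17:30.
Gita ∩ Freya: 11:30–12:45, 13:45–14:15, 16:30–16:45, 17:00–17:45.
Gita ∩ Freya ∩ Uma: 16:30–16:45, 17:00–17:45.
Gita ∩ Freya ∩ Uma ∩ Callum: 16:30–16:45, 17:00–17:30.
Gita ∩ Freya ∩ Uma ∩ Callum ∩ Eitan: 16:30–16:45, 17:00–17:30.
Windows ≥ 45 min: (none).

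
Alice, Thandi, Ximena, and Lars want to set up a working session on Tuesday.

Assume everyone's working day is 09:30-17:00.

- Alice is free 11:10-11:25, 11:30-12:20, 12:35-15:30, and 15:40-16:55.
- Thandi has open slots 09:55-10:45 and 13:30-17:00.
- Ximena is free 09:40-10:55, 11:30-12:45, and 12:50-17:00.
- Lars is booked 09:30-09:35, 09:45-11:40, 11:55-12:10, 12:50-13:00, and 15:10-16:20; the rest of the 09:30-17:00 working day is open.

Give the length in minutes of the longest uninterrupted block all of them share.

Lars free within 09:30–17:00: 09:35–09:45, 11:40–11:55, 12:10–12:50, 13:00–15:10, 16:20–17:00.
Alice ∩ Thandi: 13:30–15:30, 15:40–16:55.
Alice ∩ Thandi ∩ Ximena: 13:30–15:30, 15:40–16:55.
Alice ∩ Thandi ∩ Ximena ∩ Lars: 13:30–15:10, 16:20–16:55.
Common window lengths: 100, 35 min; longest is 100.

100 minutes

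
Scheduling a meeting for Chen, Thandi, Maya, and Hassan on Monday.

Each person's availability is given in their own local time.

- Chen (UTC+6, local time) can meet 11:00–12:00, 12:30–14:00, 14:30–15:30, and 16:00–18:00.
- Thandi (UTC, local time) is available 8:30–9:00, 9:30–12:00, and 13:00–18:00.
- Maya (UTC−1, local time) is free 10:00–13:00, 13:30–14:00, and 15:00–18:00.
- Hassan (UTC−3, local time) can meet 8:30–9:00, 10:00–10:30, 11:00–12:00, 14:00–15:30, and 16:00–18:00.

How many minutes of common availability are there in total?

Chen → UTC: 05:00–06:00, 06:30–08:00, 08:30–09:30, 10:00–12:00.
Thandi → UTC: 08:30–09:00, 09:30–12:00, 13:00–18:00.
Maya → UTC: 11:00–14:00, 14:30–15:00, 16:00–19:00.
Hassan → UTC: 11:30–12:00, 13:00–13:30, 14:00–15:00, 17:00–18:30, 19:00–21:00.
Chen ∩ Thandi: 08:30–09:00, 10:00–12:00.
Chen ∩ Thandi ∩ Maya: 11:00–12:00.
Chen ∩ Thandi ∩ Maya ∩ Hassan: 11:30–12:00.
Total common minutes: 30.

30 minutes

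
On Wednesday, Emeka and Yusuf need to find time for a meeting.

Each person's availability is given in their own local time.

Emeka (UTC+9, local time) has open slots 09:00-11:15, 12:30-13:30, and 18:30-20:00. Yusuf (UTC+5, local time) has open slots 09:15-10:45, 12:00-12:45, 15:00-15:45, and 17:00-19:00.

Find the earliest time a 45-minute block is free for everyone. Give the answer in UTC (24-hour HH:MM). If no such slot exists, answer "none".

10:00

Emeka → UTC: 00:00–02:15, 03:30–04:30, 09:30–11:00.
Yusuf → UTC: 04:15–05:45, 07:00–07:45, 10:00–10:45, 12:00–14:00.
Emeka ∩ Yusuf: 04:15–04:30, 10:00–10:45.
Windows ≥ 45 min: 10:00–10:45.
Earliest such window starts at 10:00.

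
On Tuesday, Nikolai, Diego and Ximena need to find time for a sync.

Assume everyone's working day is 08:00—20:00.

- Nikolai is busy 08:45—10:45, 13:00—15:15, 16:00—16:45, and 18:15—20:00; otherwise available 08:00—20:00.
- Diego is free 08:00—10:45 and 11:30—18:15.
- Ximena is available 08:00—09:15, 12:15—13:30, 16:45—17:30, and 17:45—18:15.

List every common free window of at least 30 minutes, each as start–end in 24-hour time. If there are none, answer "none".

08:00–08:45, 12:15–13:00, 16:45–17:30, 17:45–18:15

Nikolai free within 08:00–20:00: 08:00–08:45, 10:45–13:00, 15:15–16:00, 16:45–18:15.
Nikolai ∩ Diego: 08:00–08:45, 11:30–13:00, 15:15–16:00, 16:45–18:15.
Nikolai ∩ Diego ∩ Ximena: 08:00–08:45, 12:15–13:00, 16:45–17:30, 17:45–18:15.
Windows ≥ 30 min: 08:00–08:45, 12:15–13:00, 16:45–17:30, 17:45–18:15.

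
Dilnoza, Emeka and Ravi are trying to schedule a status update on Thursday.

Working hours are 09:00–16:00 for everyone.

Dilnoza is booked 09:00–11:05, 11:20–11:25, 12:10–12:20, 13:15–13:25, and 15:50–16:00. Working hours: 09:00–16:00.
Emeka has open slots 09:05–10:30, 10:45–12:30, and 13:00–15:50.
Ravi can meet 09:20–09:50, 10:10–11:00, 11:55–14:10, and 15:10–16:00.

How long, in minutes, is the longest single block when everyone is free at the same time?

45 minutes

Dilnoza free within 09:00–16:00: 11:05–11:20, 11:25–12:10, 12:20–13:15, 13:25–15:50.
Dilnoza ∩ Emeka: 11:05–11:20, 11:25–12:10, 12:20–12:30, 13:00–13:15, 13:25–15:50.
Dilnoza ∩ Emeka ∩ Ravi: 11:55–12:10, 12:20–12:30, 13:00–13:15, 13:25–14:10, 15:10–15:50.
Common window lengths: 15, 10, 15, 45, 40 min; longest is 45.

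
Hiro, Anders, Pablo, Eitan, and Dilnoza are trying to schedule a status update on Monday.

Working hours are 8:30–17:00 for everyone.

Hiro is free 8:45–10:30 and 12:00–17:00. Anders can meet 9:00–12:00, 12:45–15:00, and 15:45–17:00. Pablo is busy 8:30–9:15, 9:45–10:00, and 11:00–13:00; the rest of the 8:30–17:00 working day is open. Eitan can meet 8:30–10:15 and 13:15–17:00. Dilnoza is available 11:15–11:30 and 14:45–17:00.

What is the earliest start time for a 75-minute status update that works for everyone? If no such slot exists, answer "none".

Pablo free within 08:30–17:00: 09:15–09:45, 10:00–11:00, 13:00–17:00.
Hiro ∩ Anders: 09:00–10:30, 12:45–15:00, 15:45–17:00.
Hiro ∩ Anders ∩ Pablo: 09:15–09:45, 10:00–10:30, 13:00–15:00, 15:45–17:00.
Hiro ∩ Anders ∩ Pablo ∩ Eitan: 09:15–09:45, 10:00–10:15, 13:15–15:00, 15:45–17:00.
Hiro ∩ Anders ∩ Pablo ∩ Eitan ∩ Dilnoza: 14:45–15:00, 15:45–17:00.
Windows ≥ 75 min: 15:45–17:00.
Earliest such window starts at 15:45.

15:45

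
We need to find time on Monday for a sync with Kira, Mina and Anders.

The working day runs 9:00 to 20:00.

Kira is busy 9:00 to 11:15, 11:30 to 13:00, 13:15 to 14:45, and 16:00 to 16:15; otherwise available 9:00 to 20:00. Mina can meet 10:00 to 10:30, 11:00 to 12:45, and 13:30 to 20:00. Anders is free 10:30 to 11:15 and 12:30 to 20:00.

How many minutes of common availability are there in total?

300 minutes

Kira free within 09:00–20:00: 11:15–11:30, 13:00–13:15, 14:45–16:00, 16:15–20:00.
Kira ∩ Mina: 11:15–11:30, 14:45–16:00, 16:15–20:00.
Kira ∩ Mina ∩ Anders: 14:45–16:00, 16:15–20:00.
Total common minutes: 75 + 225 = 300.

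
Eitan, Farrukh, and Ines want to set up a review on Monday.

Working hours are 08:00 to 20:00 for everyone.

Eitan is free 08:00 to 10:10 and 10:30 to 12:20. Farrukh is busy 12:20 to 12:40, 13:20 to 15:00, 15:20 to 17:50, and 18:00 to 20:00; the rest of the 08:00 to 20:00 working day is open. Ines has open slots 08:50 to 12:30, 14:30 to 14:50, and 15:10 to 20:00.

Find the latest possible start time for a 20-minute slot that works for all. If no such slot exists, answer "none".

12:00

Farrukh free within 08:00–20:00: 08:00–12:20, 12:40–13:20, 15:00–15:20, 17:50–18:00.
Eitan ∩ Farrukh: 08:00–10:10, 10:30–12:20.
Eitan ∩ Farrukh ∩ Ines: 08:50–10:10, 10:30–12:20.
Windows ≥ 20 min: 08:50–10:10, 10:30–12:20.
Latest start in the last window 10:30–12:20 is 12:20 − 20 min = 12:00.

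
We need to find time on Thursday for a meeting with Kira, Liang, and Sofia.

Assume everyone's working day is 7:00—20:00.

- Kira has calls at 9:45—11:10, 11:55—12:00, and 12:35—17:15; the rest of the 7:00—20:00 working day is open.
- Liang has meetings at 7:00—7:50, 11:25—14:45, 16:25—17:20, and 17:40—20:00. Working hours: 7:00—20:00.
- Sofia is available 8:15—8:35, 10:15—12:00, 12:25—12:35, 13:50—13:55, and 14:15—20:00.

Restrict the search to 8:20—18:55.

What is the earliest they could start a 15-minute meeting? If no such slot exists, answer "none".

08:20

Kira free within 07:00–20:00: 07:00–09:45, 11:10–11:55, 12:00–12:35, 17:15–20:00.
Liang free within 07:00–20:00: 07:50–11:25, 14:45–16:25, 17:20–17:40.
Kira ∩ Liang: 07:50–09:45, 11:10–11:25, 17:20–17:40.
Kira ∩ Liang ∩ Sofia: 08:15–08:35, 11:10–11:25, 17:20–17:40.
Restricted to 08:20–18:55: 08:20–08:35, 11:10–11:25, 17:20–17:40.
Windows ≥ 15 min: 08:20–08:35, 11:10–11:25, 17:20–17:40.
Earliest such window starts at 08:20.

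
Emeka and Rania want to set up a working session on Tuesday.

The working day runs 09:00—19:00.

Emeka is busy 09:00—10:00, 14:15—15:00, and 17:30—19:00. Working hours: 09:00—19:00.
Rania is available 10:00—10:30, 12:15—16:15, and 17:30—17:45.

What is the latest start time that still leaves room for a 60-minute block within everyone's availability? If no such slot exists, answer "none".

Emeka free within 09:00–19:00: 10:00–14:15, 15:00–17:30.
Emeka ∩ Rania: 10:00–10:30, 12:15–14:15, 15:00–16:15.
Windows ≥ 60 min: 12:15–14:15, 15:00–16:15.
Latest start in the last window 15:00–16:15 is 16:15 − 60 min = 15:15.

15:15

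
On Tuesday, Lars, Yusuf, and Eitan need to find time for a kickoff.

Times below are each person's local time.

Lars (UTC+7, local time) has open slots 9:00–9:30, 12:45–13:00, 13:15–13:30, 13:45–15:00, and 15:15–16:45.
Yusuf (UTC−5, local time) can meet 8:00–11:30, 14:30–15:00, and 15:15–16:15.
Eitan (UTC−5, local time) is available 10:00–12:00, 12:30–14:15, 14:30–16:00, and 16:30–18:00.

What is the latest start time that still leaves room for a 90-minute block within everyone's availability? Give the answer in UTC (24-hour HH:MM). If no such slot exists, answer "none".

Lars → UTC: 02:00–02:30, 05:45–06:00, 06:15–06:30, 06:45–08:00, 08:15–09:45.
Yusuf → UTC: 13:00–16:30, 19:30–20:00, 20:15–21:15.
Eitan → UTC: 15:00–17:00, 17:30–19:15, 19:30–21:00, 21:30–23:00.
Lars ∩ Yusuf: (none).
Lars ∩ Yusuf ∩ Eitan: (none).
Windows ≥ 90 min: (none).

none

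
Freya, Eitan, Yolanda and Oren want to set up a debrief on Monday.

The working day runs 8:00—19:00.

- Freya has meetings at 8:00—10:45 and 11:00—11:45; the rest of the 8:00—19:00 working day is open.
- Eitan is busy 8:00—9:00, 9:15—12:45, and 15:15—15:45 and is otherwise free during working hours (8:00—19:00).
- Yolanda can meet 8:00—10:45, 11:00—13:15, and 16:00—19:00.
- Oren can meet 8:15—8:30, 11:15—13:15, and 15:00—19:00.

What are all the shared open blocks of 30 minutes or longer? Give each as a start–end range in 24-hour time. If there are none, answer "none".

Freya free within 08:00–19:00: 10:45–11:00, 11:45–19:00.
Eitan free within 08:00–19:00: 09:00–09:15, 12:45–15:15, 15:45–19:00.
Freya ∩ Eitan: 12:45–15:15, 15:45–19:00.
Freya ∩ Eitan ∩ Yolanda: 12:45–13:15, 16:00–19:00.
Freya ∩ Eitan ∩ Yolanda ∩ Oren: 12:45–13:15, 16:00–19:00.
Windows ≥ 30 min: 12:45–13:15, 16:00–19:00.

12:45–13:15, 16:00–19:00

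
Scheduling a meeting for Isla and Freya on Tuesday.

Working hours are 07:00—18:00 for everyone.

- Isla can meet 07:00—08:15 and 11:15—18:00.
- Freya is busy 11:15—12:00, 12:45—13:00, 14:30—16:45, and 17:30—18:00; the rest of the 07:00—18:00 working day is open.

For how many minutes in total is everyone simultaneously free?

Freya free within 07:00–18:00: 07:00–11:15, 12:00–12:45, 13:00–14:30, 16:45–17:30.
Isla ∩ Freya: 07:00–08:15, 12:00–12:45, 13:00–14:30, 16:45–17:30.
Total common minutes: 75 + 45 + 90 + 45 = 255.

255 minutes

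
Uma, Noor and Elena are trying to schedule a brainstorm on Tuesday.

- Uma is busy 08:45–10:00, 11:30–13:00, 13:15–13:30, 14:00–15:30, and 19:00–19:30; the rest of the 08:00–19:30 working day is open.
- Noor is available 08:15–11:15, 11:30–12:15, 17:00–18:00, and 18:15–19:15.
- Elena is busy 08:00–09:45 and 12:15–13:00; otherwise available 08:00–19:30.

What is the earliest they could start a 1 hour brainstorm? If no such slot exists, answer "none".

Uma free within 08:00–19:30: 08:00–08:45, 10:00–11:30, 13:00–13:15, 13:30–14:00, 15:30–19:00.
Elena free within 08:00–19:30: 09:45–12:15, 13:00–19:30.
Uma ∩ Noor: 08:15–08:45, 10:00–11:15, 17:00–18:00, 18:15–19:00.
Uma ∩ Noor ∩ Elena: 10:00–11:15, 17:00–18:00, 18:15–19:00.
Windows ≥ 60 min: 10:00–11:15, 17:00–18:00.
Earliest such window starts at 10:00.

10:00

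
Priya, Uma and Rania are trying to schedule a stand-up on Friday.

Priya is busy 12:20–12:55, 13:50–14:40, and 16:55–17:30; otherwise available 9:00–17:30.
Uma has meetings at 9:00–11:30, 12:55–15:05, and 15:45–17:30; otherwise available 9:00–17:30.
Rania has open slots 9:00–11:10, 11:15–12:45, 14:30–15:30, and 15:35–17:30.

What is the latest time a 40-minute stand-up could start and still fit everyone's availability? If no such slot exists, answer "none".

Priya free within 09:00–17:30: 09:00–12:20, 12:55–13:50, 14:40–16:55.
Uma free within 09:00–17:30: 11:30–12:55, 15:05–15:45.
Priya ∩ Uma: 11:30–12:20, 15:05–15:45.
Priya ∩ Uma ∩ Rania: 11:30–12:20, 15:05–15:30, 15:35–15:45.
Windows ≥ 40 min: 11:30–12:20.
Latest start in the last window 11:30–12:20 is 12:20 − 40 min = 11:40.

11:40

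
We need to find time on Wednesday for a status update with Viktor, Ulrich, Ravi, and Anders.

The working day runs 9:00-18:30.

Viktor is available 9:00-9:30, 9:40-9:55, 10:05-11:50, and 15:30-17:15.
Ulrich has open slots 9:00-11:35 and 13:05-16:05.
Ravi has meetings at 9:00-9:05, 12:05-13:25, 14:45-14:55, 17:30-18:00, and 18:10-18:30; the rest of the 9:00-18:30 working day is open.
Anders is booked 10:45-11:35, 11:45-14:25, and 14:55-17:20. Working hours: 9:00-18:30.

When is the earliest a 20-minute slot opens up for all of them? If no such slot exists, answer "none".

09:05

Ravi free within 09:00–18:30: 09:05–12:05, 13:25–14:45, 14:55–17:30, 18:00–18:10.
Anders free within 09:00–18:30: 09:00–10:45, 11:35–11:45, 14:25–14:55, 17:20–18:30.
Viktor ∩ Ulrich: 09:00–09:30, 09:40–09:55, 10:05–11:35, 15:30–16:05.
Viktor ∩ Ulrich ∩ Ravi: 09:05–09:30, 09:40–09:55, 10:05–11:35, 15:30–16:05.
Viktor ∩ Ulrich ∩ Ravi ∩ Anders: 09:05–09:30, 09:40–09:55, 10:05–10:45.
Windows ≥ 20 min: 09:05–09:30, 10:05–10:45.
Earliest such window starts at 09:05.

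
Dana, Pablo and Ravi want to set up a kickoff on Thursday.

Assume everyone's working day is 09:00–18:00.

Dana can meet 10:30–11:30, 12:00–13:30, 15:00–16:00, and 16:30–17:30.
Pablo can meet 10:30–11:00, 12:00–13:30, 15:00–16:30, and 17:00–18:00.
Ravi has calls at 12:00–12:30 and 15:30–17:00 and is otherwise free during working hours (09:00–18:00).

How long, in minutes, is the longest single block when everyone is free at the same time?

60 minutes

Ravi free within 09:00–18:00: 09:00–12:00, 12:30–15:30, 17:00–18:00.
Dana ∩ Pablo: 10:30–11:00, 12:00–13:30, 15:00–16:00, 17:00–17:30.
Dana ∩ Pablo ∩ Ravi: 10:30–11:00, 12:30–13:30, 15:00–15:30, 17:00–17:30.
Common window lengths: 30, 60, 30, 30 min; longest is 60.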